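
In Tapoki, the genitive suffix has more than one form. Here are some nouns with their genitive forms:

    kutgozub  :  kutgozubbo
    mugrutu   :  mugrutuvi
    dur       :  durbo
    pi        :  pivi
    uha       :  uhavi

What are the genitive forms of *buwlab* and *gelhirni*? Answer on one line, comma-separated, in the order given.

The alternation tracks the final sound of the stem — -bo when the stem ends in a consonant (*kutgozub*, *dur*); -vi when the stem ends in a vowel (*mugrutu*, *pi*, *uha*).
Since the final sound of *buwlab* is /b/ (a consonant), it takes -bo, giving *buwlabbo*.
*gelhirni*: final sound = /i/, a vowel → -vi → *gelhirnivi*.

buwlabbo, gelhirnivi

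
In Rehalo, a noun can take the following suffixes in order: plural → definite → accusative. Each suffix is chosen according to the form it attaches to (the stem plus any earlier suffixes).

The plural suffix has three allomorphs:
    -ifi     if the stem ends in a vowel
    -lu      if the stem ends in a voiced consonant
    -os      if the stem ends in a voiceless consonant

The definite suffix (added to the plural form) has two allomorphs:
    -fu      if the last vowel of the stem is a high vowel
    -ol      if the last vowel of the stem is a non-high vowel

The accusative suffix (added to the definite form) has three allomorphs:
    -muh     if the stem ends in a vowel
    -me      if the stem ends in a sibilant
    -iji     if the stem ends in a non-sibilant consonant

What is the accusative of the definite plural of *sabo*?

*sabo* — final sound /o/ (a vowel) → -ifi → *saboifi*.
The last vowel of the plural form *saboifi* is /i/, which is a high vowel, so the definite suffix is -fu, giving *saboififu*.
Since the final sound of the definite form *saboififu* is /u/ (a vowel), it takes -muh, giving *saboififumuh*.

saboififumuh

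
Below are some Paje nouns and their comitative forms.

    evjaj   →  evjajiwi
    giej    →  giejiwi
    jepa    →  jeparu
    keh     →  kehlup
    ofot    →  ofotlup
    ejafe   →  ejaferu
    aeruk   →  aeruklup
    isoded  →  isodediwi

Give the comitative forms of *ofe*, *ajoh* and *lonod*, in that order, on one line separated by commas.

The alternation tracks the final sound of the stem — -lup when the stem ends in a voiceless consonant (*keh*, *ofot*, *aeruk*); -iwi when the stem ends in a voiced consonant (*evjaj*, *giej*, *isoded*); -ru when the stem ends in a vowel (*jepa*, *ejafe*).
The final sound of *ofe* is /e/, which is a vowel, so the suffix is -ru, giving *oferu*.
Since the final sound of *ajoh* is /h/ (a voiceless consonant), it takes -lup, giving *ajohlup*.
*lonod*: final sound = /d/, a voiced consonant → -iwi → *lonodiwi*.

oferu, ajohlup, lonodiwi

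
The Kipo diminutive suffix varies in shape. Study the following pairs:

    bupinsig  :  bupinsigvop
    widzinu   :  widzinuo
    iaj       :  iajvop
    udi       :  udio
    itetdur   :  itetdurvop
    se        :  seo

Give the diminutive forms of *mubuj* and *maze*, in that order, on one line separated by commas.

The alternation tracks the final sound of the stem — -vop when the stem ends in a consonant (*bupinsig*, *iaj*, *itetdur*); -o when the stem ends in a vowel (*widzinu*, *udi*, *se*).
*mubuj*: final sound = /j/, a consonant → -vop → *mubujvop*.
*maze*: final sound = /e/, a vowel → -o → *mazeo*.

mubujvop, mazeo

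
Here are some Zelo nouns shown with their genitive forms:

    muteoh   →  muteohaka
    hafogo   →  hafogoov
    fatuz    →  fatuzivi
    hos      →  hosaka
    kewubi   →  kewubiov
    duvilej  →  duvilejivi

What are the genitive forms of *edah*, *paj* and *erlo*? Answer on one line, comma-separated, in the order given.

The pattern is voicing of the final sound: -aka when the stem ends in a voiceless consonant (*muteoh*, *hos*); -ivi when the stem ends in a voiced consonant (*fatuz*, *duvilej*); -ov when the stem ends in a vowel (*hafogo*, *kewubi*).
Since the final sound of *edah* is /h/ (a voiceless consonant), it takes -aka, giving *edahaka*.
Since the final sound of *paj* is /j/ (a voiced consonant), it takes -ivi, giving *pajivi*.
*erlo*: final sound = /o/, a vowel → -ov → *erloov*.

edahaka, pajivi, erloov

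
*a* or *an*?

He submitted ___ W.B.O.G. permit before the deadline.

a

The indefinite article is chosen by the initial *sound* of the following word, not its spelling.
The initialism *W.B.O.G.* is read letter by letter; the first letter, W, is pronounced /ˈdʌbəl.juː/, which begins with a consonant sound.
So the article is *a*: He submitted a W.B.O.G. permit before the deadline.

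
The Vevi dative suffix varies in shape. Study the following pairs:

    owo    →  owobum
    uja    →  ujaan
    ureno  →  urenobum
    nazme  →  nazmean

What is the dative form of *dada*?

The suffix is conditioned by the last vowel: -bum when the last vowel of the stem is a rounded vowel (*owo*, *ureno*); -an when the last vowel of the stem is an unrounded vowel (*uja*, *nazme*).
*dada*: last vowel = /a/, an unrounded vowel → -an → *dadaan*.

dadaan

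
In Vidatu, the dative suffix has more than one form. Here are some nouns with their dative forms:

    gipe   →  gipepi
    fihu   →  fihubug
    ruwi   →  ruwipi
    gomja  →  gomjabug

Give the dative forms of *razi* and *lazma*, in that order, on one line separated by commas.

Looking at the last vowel of each stem: -pi when the last vowel of the stem is a front vowel (*gipe*, *ruwi*); -bug when the last vowel of the stem is a back vowel (*fihu*, *gomja*).
*razi* — last vowel /i/ (a front vowel) → -pi → *razipi*.
The last vowel of *lazma* is /a/, which is a back vowel, so the suffix is -bug, giving *lazmabug*.

razipi, lazmabug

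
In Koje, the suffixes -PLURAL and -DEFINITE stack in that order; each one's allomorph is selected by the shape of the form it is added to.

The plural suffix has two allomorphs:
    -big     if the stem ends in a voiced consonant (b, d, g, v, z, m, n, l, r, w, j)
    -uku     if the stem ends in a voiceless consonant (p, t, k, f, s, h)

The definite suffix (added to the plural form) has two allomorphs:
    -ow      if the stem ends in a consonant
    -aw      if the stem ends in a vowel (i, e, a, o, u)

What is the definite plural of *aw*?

awbigow

The final consonant of *aw* is /w/, which is voiced, so the plural suffix is -big, giving *awbig*.
The plural form *awbig*: final sound = /g/, a consonant → -ow → *awbigow*.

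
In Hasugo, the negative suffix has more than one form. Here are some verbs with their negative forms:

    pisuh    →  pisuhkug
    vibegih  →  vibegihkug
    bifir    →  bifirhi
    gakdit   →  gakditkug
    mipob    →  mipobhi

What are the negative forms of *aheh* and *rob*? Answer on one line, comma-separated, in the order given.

ahehkug, robhi

The suffix is conditioned by the final consonant: -kug when the stem ends in a voiceless consonant (*pisuh*, *vibegih*, *gakdit*); -hi when the stem ends in a voiced consonant (*bifir*, *mipob*).
Since the final consonant of *aheh* is /h/ (voiceless), it takes -kug, giving *ahehkug*.
*rob*: final consonant = /b/, voiced → -hi → *robhi*.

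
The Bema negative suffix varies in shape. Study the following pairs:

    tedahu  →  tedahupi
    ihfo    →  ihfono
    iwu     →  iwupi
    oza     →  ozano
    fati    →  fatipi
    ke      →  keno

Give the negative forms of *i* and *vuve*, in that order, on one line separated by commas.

The suffix is conditioned by the last vowel: -pi when the last vowel of the stem is a high vowel (*tedahu*, *iwu*, *fati*); -no when the last vowel of the stem is a non-high vowel (*ihfo*, *oza*, *ke*).
The last vowel of *i* is /i/, which is a high vowel, so the suffix is -pi, giving *ipi*.
*vuve* — last vowel /e/ (a non-high vowel) → -no → *vuveno*.

ipi, vuveno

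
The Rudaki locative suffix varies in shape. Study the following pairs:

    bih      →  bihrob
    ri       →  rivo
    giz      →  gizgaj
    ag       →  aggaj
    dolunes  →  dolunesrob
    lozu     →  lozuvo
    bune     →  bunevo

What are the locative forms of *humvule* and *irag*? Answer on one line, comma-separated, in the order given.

The suffix is conditioned by the final sound: -rob when the stem ends in a voiceless consonant (*bih*, *dolunes*); -gaj when the stem ends in a voiced consonant (*giz*, *ag*); -vo when the stem ends in a vowel (*ri*, *lozu*, *bune*).
The final sound of *humvule* is /e/, which is a vowel, so the suffix is -vo, giving *humvulevo*.
*irag* — final sound /g/ (a voiced consonant) → -gaj → *iraggaj*.

humvulevo, iraggaj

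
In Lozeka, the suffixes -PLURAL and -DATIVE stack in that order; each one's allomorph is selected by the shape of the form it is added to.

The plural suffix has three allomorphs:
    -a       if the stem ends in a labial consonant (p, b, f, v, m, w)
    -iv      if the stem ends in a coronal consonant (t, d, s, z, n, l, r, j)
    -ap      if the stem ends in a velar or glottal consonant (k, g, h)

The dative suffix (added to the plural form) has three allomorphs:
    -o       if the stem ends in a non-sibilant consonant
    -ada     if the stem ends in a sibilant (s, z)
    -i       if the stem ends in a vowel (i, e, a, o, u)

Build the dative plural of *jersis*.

*jersis* — final consonant /s/ (coronal) → -iv → *jersisiv*.
The plural form *jersisiv*: final sound = /v/, a non-sibilant consonant → -o → *jersisivo*.

jersisivo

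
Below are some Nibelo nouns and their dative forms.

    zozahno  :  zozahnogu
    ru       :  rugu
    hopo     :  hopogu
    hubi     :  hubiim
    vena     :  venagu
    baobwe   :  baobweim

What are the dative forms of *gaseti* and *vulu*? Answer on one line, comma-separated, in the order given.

gasetiim, vulugu

The alternation tracks the last vowel of the stem — -im when the last vowel of the stem is a front vowel (*hubi*, *baobwe*); -gu when the last vowel of the stem is a back vowel (*zozahno*, *ru*, *hopo*, *vena*).
*gaseti* — last vowel /i/ (a front vowel) → -im → *gasetiim*.
*vulu*: last vowel = /u/, a back vowel → -gu → *vulugu*.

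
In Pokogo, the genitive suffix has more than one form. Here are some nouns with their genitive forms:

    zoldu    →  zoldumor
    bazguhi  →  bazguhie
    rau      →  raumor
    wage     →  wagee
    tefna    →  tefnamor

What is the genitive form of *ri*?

rie

The suffix is conditioned by the last vowel: -e when the last vowel of the stem is a front vowel (*bazguhi*, *wage*); -mor when the last vowel of the stem is a back vowel (*zoldu*, *rau*, *tefna*).
Since the last vowel of *ri* is /i/ (a front vowel), it takes -e, giving *rie*.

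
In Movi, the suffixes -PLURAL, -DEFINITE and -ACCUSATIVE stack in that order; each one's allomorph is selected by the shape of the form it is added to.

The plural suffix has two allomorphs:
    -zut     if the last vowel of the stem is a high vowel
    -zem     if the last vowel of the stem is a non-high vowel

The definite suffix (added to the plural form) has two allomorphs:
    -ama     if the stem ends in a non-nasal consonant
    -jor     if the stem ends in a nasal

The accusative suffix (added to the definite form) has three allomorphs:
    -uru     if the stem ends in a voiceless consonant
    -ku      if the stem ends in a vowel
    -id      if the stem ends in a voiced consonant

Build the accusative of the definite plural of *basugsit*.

*basugsit*: last vowel = /i/, a high vowel → -zut → *basugsitzut*.
The final consonant of the plural form *basugsitzut* is /t/, which is non-nasal, so the definite suffix is -ama, giving *basugsitzutama*.
The definite form *basugsitzutama* — final sound /a/ (a vowel) → -ku → *basugsitzutamaku*.

basugsitzutamaku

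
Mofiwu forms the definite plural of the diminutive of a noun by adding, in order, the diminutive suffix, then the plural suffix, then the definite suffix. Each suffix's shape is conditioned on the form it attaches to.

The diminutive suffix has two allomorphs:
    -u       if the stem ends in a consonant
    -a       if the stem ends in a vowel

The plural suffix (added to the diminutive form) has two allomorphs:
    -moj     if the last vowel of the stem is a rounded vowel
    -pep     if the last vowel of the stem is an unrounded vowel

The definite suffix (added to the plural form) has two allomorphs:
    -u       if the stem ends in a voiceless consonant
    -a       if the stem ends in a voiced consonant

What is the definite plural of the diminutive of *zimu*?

zimuapepu

*zimu* — final sound /u/ (a vowel) → -a → *zimua*.
The diminutive form *zimua*: last vowel = /a/, an unrounded vowel → -pep → *zimuapep*.
The plural form *zimuapep* — final consonant /p/ (voiceless) → -u → *zimuapepu*.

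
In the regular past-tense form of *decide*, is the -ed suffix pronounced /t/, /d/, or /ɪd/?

The stem *decide* ends in /t/ or /d/.
The -ed suffix is realized as /ɪd/ after /t, d/; as /t/ after other voiceless consonants; and as /d/ after other voiced sounds.
So -ed on *decide* is pronounced /ɪd/.

/ɪd/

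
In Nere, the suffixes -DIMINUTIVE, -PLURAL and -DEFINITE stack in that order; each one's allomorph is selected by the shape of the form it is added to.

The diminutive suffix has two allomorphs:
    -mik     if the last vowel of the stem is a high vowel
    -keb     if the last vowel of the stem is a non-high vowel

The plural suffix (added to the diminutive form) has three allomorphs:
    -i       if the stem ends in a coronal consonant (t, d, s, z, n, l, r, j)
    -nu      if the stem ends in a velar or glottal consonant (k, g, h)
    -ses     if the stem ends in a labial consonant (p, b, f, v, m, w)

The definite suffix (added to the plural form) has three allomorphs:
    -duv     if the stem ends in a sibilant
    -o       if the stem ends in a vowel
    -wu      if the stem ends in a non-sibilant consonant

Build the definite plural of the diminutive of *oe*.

The last vowel of *oe* is /e/, which is a non-high vowel, so the diminutive suffix is -keb, giving *oekeb*.
The final consonant of the diminutive form *oekeb* is /b/, which is labial, so the plural suffix is -ses, giving *oekebses*.
Since the final sound of the plural form *oekebses* is /s/ (a sibilant), it takes -duv, giving *oekebsesduv*.

oekebsesduv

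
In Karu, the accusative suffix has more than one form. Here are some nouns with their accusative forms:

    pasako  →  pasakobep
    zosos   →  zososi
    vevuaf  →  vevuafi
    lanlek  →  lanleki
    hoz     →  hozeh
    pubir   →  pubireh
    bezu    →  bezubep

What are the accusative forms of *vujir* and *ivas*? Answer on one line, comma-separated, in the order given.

vujireh, ivasi

Looking at the final sound of each stem: -i when the stem ends in a voiceless consonant (*zosos*, *vevuaf*, *lanlek*); -eh when the stem ends in a voiced consonant (*hoz*, *pubir*); -bep when the stem ends in a vowel (*pasako*, *bezu*).
*vujir* — final sound /r/ (a voiced consonant) → -eh → *vujireh*.
*ivas*: final sound = /s/, a voiceless consonant → -i → *ivasi*.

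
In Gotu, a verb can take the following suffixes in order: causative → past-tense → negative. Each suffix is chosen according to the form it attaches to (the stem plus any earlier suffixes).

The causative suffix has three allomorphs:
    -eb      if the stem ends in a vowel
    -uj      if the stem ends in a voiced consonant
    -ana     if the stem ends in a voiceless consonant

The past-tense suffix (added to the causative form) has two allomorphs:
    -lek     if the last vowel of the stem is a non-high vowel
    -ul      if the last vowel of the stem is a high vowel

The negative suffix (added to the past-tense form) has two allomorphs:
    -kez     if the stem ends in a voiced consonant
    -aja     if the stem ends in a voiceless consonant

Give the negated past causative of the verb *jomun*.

*jomun* — final sound /n/ (a voiced consonant) → -uj → *jomunuj*.
The causative form *jomunuj*: last vowel = /u/, a high vowel → -ul → *jomunujul*.
The final consonant of the past-tense form *jomunujul* is /l/, which is voiced, so the negative suffix is -kez, giving *jomunujulkez*.

jomunujulkez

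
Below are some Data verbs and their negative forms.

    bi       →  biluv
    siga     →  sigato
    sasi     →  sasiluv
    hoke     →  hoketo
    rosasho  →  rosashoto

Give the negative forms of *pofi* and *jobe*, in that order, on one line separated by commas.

pofiluv, jobeto

Looking at the last vowel of each stem: -luv when the last vowel of the stem is a high vowel (*bi*, *sasi*); -to when the last vowel of the stem is a non-high vowel (*siga*, *hoke*, *rosasho*).
*pofi*: last vowel = /i/, a high vowel → -luv → *pofiluv*.
*jobe* — last vowel /e/ (a non-high vowel) → -to → *jobeto*.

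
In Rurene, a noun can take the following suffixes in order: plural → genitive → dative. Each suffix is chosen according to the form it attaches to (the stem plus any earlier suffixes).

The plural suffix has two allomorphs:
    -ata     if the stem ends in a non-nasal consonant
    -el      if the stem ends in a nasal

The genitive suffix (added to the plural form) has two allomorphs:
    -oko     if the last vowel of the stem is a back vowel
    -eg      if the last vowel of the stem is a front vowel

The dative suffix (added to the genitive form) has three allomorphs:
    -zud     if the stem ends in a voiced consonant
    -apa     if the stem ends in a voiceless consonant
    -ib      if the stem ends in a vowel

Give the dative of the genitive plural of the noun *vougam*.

*vougam*: final consonant = /m/, a nasal → -el → *vougamel*.
The plural form *vougamel*: last vowel = /e/, a front vowel → -eg → *vougameleg*.
The genitive form *vougameleg* — final sound /g/ (a voiced consonant) → -zud → *vougamelegzud*.

vougamelegzud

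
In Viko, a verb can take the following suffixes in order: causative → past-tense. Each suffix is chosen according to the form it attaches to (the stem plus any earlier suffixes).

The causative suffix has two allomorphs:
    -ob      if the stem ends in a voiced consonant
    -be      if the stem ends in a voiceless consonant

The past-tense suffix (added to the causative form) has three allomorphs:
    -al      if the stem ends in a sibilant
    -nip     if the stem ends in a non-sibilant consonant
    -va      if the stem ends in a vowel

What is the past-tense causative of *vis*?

*vis* — final consonant /s/ (voiceless) → -be → *visbe*.
The final sound of the causative form *visbe* is /e/, which is a vowel, so the past-tense suffix is -va, giving *visbeva*.

visbeva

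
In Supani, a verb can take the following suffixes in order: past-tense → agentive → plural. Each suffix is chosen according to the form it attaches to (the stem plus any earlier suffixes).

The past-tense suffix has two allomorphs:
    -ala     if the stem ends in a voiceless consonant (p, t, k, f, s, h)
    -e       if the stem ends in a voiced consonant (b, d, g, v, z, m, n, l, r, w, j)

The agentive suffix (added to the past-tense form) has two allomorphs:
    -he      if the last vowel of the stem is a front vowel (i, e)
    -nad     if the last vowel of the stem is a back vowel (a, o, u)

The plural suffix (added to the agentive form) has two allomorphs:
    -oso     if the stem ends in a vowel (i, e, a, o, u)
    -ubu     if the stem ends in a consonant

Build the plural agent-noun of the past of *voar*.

voareheoso

*voar*: final consonant = /r/, voiced → -e → *voare*.
The past-tense form *voare* — last vowel /e/ (a front vowel) → -he → *voarehe*.
The final sound of the agentive form *voarehe* is /e/, which is a vowel, so the plural suffix is -oso, giving *voareheoso*.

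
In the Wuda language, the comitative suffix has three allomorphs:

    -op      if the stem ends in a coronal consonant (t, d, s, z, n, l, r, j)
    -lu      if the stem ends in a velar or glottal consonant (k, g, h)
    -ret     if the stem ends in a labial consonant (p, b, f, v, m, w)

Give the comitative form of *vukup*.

*vukup* — final consonant /p/ (labial) → -ret → *vukupret*.

vukupret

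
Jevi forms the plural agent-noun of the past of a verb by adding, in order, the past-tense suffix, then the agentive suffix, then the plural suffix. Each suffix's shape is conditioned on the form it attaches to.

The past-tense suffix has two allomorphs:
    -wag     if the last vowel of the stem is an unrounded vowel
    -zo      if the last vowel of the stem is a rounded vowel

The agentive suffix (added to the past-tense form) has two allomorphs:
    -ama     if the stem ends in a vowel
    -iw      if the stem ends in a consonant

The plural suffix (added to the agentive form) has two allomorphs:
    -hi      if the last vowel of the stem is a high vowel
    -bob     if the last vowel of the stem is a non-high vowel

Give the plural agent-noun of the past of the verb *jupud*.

jupudzoamabob

Since the last vowel of *jupud* is /u/ (a rounded vowel), it takes -zo, giving *jupudzo*.
Since the final sound of the past-tense form *jupudzo* is /o/ (a vowel), it takes -ama, giving *jupudzoama*.
The last vowel of the agentive form *jupudzoama* is /a/, which is a non-high vowel, so the plural suffix is -bob, giving *jupudzoamabob*.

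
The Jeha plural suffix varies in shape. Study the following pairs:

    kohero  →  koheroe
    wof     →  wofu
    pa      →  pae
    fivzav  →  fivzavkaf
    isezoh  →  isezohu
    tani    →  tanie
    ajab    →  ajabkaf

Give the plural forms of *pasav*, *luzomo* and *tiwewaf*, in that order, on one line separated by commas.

pasavkaf, luzomoe, tiwewafu

The suffix is conditioned by the final sound: -u when the stem ends in a voiceless consonant (*wof*, *isezoh*); -kaf when the stem ends in a voiced consonant (*fivzav*, *ajab*); -e when the stem ends in a vowel (*kohero*, *pa*, *tani*).
*pasav* — final sound /v/ (a voiced consonant) → -kaf → *pasavkaf*.
*luzomo* — final sound /o/ (a vowel) → -e → *luzomoe*.
*tiwewaf* — final sound /f/ (a voiceless consonant) → -u → *tiwewafu*.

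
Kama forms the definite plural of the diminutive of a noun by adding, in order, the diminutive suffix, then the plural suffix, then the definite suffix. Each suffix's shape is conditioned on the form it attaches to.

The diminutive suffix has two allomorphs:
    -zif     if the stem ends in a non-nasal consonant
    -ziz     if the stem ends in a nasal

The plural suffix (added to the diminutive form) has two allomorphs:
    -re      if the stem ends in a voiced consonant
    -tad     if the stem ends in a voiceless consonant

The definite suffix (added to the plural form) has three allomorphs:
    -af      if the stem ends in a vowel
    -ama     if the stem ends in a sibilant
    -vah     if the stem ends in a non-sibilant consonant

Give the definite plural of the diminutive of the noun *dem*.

*dem*: final consonant = /m/, a nasal → -ziz → *demziz*.
The final consonant of the diminutive form *demziz* is /z/, which is voiced, so the plural suffix is -re, giving *demzizre*.
The final sound of the plural form *demzizre* is /e/, which is a vowel, so the definite suffix is -af, giving *demzizreaf*.

demzizreaf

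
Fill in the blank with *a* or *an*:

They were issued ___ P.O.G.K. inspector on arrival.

The indefinite article is chosen by the initial *sound* of the following word, not its spelling.
The initialism *P.O.G.K.* is read letter by letter; the first letter, P, is pronounced /piː/, which begins with a consonant sound.
So the article is *a*: They were issued a P.O.G.K. inspector on arrival.

a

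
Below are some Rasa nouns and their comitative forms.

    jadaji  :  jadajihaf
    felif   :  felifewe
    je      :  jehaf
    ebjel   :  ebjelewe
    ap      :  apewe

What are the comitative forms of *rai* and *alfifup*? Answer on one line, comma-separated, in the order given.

The pattern is consonant vs. vowel: -ewe when the stem ends in a consonant (*felif*, *ebjel*, *ap*); -haf when the stem ends in a vowel (*jadaji*, *je*).
Since the final sound of *rai* is /i/ (a vowel), it takes -haf, giving *raihaf*.
Since the final sound of *alfifup* is /p/ (a consonant), it takes -ewe, giving *alfifupewe*.

raihaf, alfifupewe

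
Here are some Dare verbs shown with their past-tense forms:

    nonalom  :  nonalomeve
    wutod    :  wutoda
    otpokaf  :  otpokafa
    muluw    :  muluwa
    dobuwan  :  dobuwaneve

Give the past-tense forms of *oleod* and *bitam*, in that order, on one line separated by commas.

The alternation tracks the final consonant of the stem — -eve when the stem ends in a nasal (*nonalom*, *dobuwan*); -a when the stem ends in a non-nasal consonant (*wutod*, *otpokaf*, *muluw*).
*oleod*: final consonant = /d/, non-nasal → -a → *oleoda*.
*bitam* — final consonant /m/ (a nasal) → -eve → *bitameve*.

oleoda, bitameve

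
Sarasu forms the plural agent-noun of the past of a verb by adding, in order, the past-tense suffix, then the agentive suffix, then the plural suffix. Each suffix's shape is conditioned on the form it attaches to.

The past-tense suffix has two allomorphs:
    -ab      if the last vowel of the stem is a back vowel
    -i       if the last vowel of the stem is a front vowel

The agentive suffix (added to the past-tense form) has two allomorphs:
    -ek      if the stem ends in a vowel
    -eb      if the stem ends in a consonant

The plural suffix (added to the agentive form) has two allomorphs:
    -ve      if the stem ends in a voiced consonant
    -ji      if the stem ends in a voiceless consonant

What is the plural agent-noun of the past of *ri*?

Since the last vowel of *ri* is /i/ (a front vowel), it takes -i, giving *rii*.
Since the final sound of the past-tense form *rii* is /i/ (a vowel), it takes -ek, giving *riiek*.
The final consonant of the agentive form *riiek* is /k/, which is voiceless, so the plural suffix is -ji, giving *riiekji*.

riiekji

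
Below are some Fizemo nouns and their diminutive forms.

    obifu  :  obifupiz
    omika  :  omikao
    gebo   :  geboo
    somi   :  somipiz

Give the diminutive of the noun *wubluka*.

The pattern is height harmony: -piz when the last vowel of the stem is a high vowel (*obifu*, *somi*); -o when the last vowel of the stem is a non-high vowel (*omika*, *gebo*).
Since the last vowel of *wubluka* is /a/ (a non-high vowel), it takes -o, giving *wublukao*.

wublukao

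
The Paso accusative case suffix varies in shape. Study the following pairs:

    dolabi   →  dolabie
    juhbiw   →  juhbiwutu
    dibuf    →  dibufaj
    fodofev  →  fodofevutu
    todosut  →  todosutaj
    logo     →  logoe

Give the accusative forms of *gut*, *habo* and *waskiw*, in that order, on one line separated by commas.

gutaj, haboe, waskiwutu

Looking at the final sound of each stem: -aj when the stem ends in a voiceless consonant (*dibuf*, *todosut*); -utu when the stem ends in a voiced consonant (*juhbiw*, *fodofev*); -e when the stem ends in a vowel (*dolabi*, *logo*).
*gut*: final sound = /t/, a voiceless consonant → -aj → *gutaj*.
*habo* — final sound /o/ (a vowel) → -e → *haboe*.
Since the final sound of *waskiw* is /w/ (a voiced consonant), it takes -utu, giving *waskiwutu*.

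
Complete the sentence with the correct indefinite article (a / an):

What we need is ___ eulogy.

a

The indefinite article is chosen by the initial *sound* of the following word, not its spelling.
*eulogy* begins with the sound /juː/ (eu pronounced /juː/) — a consonant sound.
So the article is *a*: What we need is a eulogy.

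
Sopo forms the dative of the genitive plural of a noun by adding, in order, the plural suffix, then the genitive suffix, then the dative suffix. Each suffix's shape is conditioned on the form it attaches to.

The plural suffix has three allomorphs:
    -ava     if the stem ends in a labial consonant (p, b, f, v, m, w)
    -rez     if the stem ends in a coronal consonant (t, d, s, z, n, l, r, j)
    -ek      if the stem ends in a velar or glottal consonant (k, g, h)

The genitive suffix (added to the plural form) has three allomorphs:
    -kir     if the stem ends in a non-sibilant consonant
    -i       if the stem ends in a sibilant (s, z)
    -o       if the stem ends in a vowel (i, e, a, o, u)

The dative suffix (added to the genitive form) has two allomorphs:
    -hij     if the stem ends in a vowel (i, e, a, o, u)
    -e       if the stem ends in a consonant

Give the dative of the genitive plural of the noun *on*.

onrezihij

*on* — final consonant /n/ (coronal) → -rez → *onrez*.
The plural form *onrez*: final sound = /z/, a sibilant → -i → *onrezi*.
Since the final sound of the genitive form *onrezi* is /i/ (a vowel), it takes -hij, giving *onrezihij*.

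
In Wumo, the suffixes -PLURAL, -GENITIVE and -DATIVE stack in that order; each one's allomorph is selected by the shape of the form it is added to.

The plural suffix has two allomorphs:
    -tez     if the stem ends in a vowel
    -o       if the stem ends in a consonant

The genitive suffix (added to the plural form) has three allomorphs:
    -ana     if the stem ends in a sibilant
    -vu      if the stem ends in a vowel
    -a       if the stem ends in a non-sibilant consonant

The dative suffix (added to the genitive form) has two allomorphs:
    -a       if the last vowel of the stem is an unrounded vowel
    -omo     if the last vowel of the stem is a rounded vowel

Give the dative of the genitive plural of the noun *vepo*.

*vepo* — final sound /o/ (a vowel) → -tez → *vepotez*.
The plural form *vepotez* — final sound /z/ (a sibilant) → -ana → *vepotezana*.
The genitive form *vepotezana*: last vowel = /a/, an unrounded vowel → -a → *vepotezanaa*.

vepotezanaa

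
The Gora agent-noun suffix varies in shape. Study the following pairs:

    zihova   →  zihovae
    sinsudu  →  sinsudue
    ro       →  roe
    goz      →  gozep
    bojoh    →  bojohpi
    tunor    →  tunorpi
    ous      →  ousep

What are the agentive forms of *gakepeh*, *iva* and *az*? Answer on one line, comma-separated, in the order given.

The suffix is conditioned by the final sound: -ep when the stem ends in a sibilant (*goz*, *ous*); -pi when the stem ends in a non-sibilant consonant (*bojoh*, *tunor*); -e when the stem ends in a vowel (*zihova*, *sinsudu*, *ro*).
Since the final sound of *gakepeh* is /h/ (a non-sibilant consonant), it takes -pi, giving *gakepehpi*.
*iva*: final sound = /a/, a vowel → -e → *ivae*.
The final sound of *az* is /z/, which is a sibilant, so the suffix is -ep, giving *azep*.

gakepehpi, ivae, azep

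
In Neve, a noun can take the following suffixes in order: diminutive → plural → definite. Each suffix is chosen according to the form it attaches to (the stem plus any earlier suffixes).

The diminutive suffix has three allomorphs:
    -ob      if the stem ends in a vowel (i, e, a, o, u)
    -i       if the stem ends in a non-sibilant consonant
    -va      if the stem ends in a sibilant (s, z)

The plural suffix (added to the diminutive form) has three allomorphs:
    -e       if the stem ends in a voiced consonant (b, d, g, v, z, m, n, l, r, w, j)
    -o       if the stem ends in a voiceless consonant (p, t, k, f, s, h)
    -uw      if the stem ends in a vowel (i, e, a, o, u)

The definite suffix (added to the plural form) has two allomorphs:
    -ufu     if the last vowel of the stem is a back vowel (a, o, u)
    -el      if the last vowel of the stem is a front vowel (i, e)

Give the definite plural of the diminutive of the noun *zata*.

zataobeel

*zata* — final sound /a/ (a vowel) → -ob → *zataob*.
The final sound of the diminutive form *zataob* is /b/, which is a voiced consonant, so the plural suffix is -e, giving *zataobe*.
Since the last vowel of the plural form *zataobe* is /e/ (a front vowel), it takes -el, giving *zataobeel*.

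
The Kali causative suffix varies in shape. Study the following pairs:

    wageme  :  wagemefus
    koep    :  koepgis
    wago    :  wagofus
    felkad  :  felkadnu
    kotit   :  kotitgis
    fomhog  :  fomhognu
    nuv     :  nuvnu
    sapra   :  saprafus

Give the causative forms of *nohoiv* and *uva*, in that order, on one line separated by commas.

nohoivnu, uvafus

Looking at the final sound of each stem: -gis when the stem ends in a voiceless consonant (*koep*, *kotit*); -nu when the stem ends in a voiced consonant (*felkad*, *fomhog*, *nuv*); -fus when the stem ends in a vowel (*wageme*, *wago*, *sapra*).
Since the final sound of *nohoiv* is /v/ (a voiced consonant), it takes -nu, giving *nohoivnu*.
*uva*: final sound = /a/, a vowel → -fus → *uvafus*.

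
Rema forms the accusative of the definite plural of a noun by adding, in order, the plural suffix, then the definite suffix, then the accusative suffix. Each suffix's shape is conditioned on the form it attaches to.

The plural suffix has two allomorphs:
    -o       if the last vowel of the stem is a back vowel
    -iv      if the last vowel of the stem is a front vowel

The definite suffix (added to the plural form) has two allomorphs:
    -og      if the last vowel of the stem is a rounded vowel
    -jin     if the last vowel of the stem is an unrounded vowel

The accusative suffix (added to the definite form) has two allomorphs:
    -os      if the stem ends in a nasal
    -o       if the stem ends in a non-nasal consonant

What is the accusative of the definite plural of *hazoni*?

Since the last vowel of *hazoni* is /i/ (a front vowel), it takes -iv, giving *hazoniiv*.
Since the last vowel of the plural form *hazoniiv* is /i/ (an unrounded vowel), it takes -jin, giving *hazoniivjin*.
The definite form *hazoniivjin*: final consonant = /n/, a nasal → -os → *hazoniivjinos*.

hazoniivjinos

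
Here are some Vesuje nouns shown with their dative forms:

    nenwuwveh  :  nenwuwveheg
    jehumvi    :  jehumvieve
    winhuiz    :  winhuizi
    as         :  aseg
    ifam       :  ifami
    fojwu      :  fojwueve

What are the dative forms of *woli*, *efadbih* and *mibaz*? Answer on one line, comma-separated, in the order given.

The suffix is conditioned by the final sound: -eg when the stem ends in a voiceless consonant (*nenwuwveh*, *as*); -i when the stem ends in a voiced consonant (*winhuiz*, *ifam*); -eve when the stem ends in a vowel (*jehumvi*, *fojwu*).
Since the final sound of *woli* is /i/ (a vowel), it takes -eve, giving *wolieve*.
Since the final sound of *efadbih* is /h/ (a voiceless consonant), it takes -eg, giving *efadbiheg*.
Since the final sound of *mibaz* is /z/ (a voiced consonant), it takes -i, giving *mibazi*.

wolieve, efadbiheg, mibazi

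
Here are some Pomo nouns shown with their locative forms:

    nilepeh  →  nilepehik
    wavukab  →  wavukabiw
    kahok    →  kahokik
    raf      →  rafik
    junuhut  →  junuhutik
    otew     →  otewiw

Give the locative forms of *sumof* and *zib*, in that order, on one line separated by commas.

sumofik, zibiw

Looking at the final consonant of each stem: -ik when the stem ends in a voiceless consonant (*nilepeh*, *kahok*, *raf*, *junuhut*); -iw when the stem ends in a voiced consonant (*wavukab*, *otew*).
*sumof* — final consonant /f/ (voiceless) → -ik → *sumofik*.
*zib*: final consonant = /b/, voiced → -iw → *zibiw*.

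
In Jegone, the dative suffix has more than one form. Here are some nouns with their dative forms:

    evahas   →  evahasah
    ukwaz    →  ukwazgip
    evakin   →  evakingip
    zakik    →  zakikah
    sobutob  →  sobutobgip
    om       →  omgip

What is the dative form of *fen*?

fengip

Looking at the final consonant of each stem: -ah when the stem ends in a voiceless consonant (*evahas*, *zakik*); -gip when the stem ends in a voiced consonant (*ukwaz*, *evakin*, *sobutob*, *om*).
The final consonant of *fen* is /n/, which is voiced, so the suffix is -gip, giving *fengip*.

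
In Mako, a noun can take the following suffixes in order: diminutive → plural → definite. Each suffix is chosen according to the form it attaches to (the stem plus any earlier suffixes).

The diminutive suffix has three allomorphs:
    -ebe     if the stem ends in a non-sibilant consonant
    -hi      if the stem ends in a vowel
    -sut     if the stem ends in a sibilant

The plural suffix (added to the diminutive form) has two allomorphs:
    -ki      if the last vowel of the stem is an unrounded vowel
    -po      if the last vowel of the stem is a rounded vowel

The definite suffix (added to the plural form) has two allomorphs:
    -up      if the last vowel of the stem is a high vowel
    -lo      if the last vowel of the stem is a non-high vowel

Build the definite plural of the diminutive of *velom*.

velomebekiup

*velom* — final sound /m/ (a non-sibilant consonant) → -ebe → *velomebe*.
The last vowel of the diminutive form *velomebe* is /e/, which is an unrounded vowel, so the plural suffix is -ki, giving *velomebeki*.
The plural form *velomebeki*: last vowel = /i/, a high vowel → -up → *velomebekiup*.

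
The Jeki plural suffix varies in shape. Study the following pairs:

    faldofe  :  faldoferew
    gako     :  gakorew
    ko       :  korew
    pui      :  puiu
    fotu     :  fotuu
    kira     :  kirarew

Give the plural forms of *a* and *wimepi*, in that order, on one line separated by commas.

arew, wimepiu

The alternation tracks the last vowel of the stem — -u when the last vowel of the stem is a high vowel (*pui*, *fotu*); -rew when the last vowel of the stem is a non-high vowel (*faldofe*, *gako*, *ko*, *kira*).
The last vowel of *a* is /a/, which is a non-high vowel, so the suffix is -rew, giving *arew*.
Since the last vowel of *wimepi* is /i/ (a high vowel), it takes -u, giving *wimepiu*.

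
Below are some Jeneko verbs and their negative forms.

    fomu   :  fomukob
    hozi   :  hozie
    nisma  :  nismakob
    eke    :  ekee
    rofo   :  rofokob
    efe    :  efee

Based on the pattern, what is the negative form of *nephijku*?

The alternation tracks the last vowel of the stem — -e when the last vowel of the stem is a front vowel (*hozi*, *eke*, *efe*); -kob when the last vowel of the stem is a back vowel (*fomu*, *nisma*, *rofo*).
The last vowel of *nephijku* is /u/, which is a back vowel, so the suffix is -kob, giving *nephijkukob*.

nephijkukob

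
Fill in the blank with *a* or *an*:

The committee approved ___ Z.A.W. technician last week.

The indefinite article is chosen by the initial *sound* of the following word, not its spelling.
The initialism *Z.A.W.* is read letter by letter; the first letter, Z, is pronounced /ziː/, which begins with a consonant sound.
So the article is *a*: The committee approved a Z.A.W. technician last week.

a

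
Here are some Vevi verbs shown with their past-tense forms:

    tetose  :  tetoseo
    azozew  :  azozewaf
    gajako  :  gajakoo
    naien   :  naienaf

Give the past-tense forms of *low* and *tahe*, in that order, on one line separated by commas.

lowaf, taheo

The suffix is conditioned by the final sound: -af when the stem ends in a consonant (*azozew*, *naien*); -o when the stem ends in a vowel (*tetose*, *gajako*).
The final sound of *low* is /w/, which is a consonant, so the suffix is -af, giving *lowaf*.
Since the final sound of *tahe* is /e/ (a vowel), it takes -o, giving *taheo*.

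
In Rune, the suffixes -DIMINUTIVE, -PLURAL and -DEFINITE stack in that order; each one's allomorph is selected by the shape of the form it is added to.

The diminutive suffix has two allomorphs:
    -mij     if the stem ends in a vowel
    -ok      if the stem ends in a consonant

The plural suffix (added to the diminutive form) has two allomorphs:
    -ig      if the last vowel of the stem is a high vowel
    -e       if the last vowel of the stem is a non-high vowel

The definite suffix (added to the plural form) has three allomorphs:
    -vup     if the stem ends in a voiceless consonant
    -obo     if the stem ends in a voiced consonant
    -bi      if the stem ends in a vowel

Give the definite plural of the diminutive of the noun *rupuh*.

rupuhokebi

Since the final sound of *rupuh* is /h/ (a consonant), it takes -ok, giving *rupuhok*.
The diminutive form *rupuhok*: last vowel = /o/, a non-high vowel → -e → *rupuhoke*.
The plural form *rupuhoke*: final sound = /e/, a vowel → -bi → *rupuhokebi*.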